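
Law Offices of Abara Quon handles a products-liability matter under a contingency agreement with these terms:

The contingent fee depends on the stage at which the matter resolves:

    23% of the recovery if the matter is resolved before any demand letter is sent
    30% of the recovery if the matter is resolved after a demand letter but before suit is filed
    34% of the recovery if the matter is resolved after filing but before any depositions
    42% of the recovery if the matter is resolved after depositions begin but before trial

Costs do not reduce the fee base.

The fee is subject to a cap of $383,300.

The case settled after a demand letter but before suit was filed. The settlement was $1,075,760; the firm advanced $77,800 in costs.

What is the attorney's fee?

$322,728.00

Fee base is the gross recovery, $1,075,760; costs are reimbursed separately.
The matter settled after a demand letter but before suit was filed, so the 30% rate applies.
$1,075,760 × 30% = $322,728.00
$322,728.00 is under the $383,300 cap.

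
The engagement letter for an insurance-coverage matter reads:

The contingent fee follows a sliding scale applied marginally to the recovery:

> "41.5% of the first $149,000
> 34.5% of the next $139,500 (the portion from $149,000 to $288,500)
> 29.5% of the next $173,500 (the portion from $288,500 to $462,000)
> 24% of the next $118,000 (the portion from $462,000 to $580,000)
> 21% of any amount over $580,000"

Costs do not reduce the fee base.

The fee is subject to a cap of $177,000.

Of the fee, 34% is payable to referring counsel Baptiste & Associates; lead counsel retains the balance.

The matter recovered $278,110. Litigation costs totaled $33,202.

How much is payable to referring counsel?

$36,168.50

Fee base is the gross recovery, $278,110; costs are reimbursed separately.
First $149,000 at 41.5% = $61,835.00
Remaining $129,110 at 34.5% = $44,542.95
Fee: $61,835.00 + $44,542.95 = $106,377.95
$106,377.95 is under the $177,000 cap.
Referral share: 34% of $106,377.95 = $36,168.50; lead counsel retains $106,377.95 − $36,168.50 = $70,209.45.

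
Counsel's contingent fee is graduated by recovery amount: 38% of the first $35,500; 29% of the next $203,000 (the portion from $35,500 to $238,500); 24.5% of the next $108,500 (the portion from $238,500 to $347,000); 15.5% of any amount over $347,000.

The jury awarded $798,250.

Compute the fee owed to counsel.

First $35,500 at 38% = $13,490.00
Next $203,000 at 29% = $58,870.00
Next $108,500 at 24.5% = $26,582.50
Remaining $451,250 at 15.5% = $69,943.75
Fee: $13,490.00 + $58,870.00 + $26,582.50 + $69,943.75 = $168,886.25

$168,886.25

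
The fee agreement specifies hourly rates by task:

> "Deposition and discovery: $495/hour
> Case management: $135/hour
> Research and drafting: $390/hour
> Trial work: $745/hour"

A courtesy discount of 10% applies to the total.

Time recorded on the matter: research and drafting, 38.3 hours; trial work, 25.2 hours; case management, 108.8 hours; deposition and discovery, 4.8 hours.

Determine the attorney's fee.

$45,697.50

Deposition and discovery: 4.8 × $495 = $2,376.00
Case management: 108.8 × $135 = $14,688.00
Research and drafting: 38.3 × $390 = $14,937.00
Trial work: 25.2 × $745 = $18,774.00
Subtotal: $50,775.00
Less 10% discount: −$5,077.50
Total: $50,775.00 − $5,077.50 = $45,697.50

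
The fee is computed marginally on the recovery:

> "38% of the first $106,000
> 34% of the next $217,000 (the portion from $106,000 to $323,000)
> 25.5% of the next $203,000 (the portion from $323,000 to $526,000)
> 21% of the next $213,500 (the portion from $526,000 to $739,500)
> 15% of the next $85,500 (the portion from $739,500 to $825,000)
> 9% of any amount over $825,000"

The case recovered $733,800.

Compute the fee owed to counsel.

$209,463.00

First $106,000 at 38% = $40,280.00
Next $217,000 at 34% = $73,780.00
Next $203,000 at 25.5% = $51,765.00
Remaining $207,800 at 21% = $43,638.00
Fee: $40,280.00 + $73,780.00 + $51,765.00 + $43,638.00 = $209,463.00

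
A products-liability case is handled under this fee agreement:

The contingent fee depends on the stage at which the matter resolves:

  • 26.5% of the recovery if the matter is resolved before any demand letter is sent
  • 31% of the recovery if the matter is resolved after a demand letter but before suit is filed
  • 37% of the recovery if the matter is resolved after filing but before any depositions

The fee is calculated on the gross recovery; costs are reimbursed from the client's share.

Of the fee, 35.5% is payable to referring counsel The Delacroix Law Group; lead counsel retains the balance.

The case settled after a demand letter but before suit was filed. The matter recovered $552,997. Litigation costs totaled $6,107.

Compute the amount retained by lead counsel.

Fee base is the gross recovery, $552,997; costs are reimbursed separately.
The matter settled after a demand letter but before suit was filed, so the 31% rate applies.
$552,997 × 31% = $171,429.07
Referral share: 35.5% of $171,429.07 = $60,857.32; lead counsel retains $171,429.07 − $60,857.32 = $110,571.75.

$110,571.75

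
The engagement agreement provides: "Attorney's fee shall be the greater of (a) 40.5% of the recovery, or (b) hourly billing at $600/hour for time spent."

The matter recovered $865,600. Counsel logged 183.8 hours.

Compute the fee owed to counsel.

$350,568.00

(a) 40.5% of $865,600 = $350,568.00
(b) 183.8 × $600 = $110,280.00
The greater is (a): $350,568.00.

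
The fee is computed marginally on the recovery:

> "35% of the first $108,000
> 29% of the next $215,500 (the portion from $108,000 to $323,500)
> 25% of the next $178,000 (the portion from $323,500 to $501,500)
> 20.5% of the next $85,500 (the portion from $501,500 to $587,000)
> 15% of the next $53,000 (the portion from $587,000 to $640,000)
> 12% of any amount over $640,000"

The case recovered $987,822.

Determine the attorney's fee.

$212,011.14

First $108,000 at 35% = $37,800.00
Next $215,500 at 29% = $62,495.00
Next $178,000 at 25% = $44,500.00
Next $85,500 at 20.5% = $17,527.50
Next $53,000 at 15% = $7,950.00
Remaining $347,822 at 12% = $41,738.64
Fee: $37,800.00 + $62,495.00 + $44,500.00 + $17,527.50 + $7,950.00 + $41,738.64 = $212,011.14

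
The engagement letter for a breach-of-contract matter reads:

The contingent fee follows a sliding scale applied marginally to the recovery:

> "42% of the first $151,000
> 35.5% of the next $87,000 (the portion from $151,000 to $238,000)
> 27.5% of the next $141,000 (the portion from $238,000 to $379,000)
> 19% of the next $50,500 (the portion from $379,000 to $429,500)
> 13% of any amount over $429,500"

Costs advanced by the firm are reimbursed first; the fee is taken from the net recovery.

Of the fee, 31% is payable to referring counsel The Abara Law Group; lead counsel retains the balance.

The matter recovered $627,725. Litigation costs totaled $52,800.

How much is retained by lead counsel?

$111,490.37

Fee base (net of costs): $627,725 − $52,800 = $574,925
First $151,000 at 42% = $63,420.00
Next $87,000 at 35.5% = $30,885.00
Next $141,000 at 27.5% = $38,775.00
Next $50,500 at 19% = $9,595.00
Remaining $145,425 at 13% = $18,905.25
Fee: $63,420.00 + $30,885.00 + $38,775.00 + $9,595.00 + $18,905.25 = $161,580.25
Referral share: 31% of $161,580.25 = $50,089.88; lead counsel retains $161,580.25 − $50,089.88 = $111,490.37.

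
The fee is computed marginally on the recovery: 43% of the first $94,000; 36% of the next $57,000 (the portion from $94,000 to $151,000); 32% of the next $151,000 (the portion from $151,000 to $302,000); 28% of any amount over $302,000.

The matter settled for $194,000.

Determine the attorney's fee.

First $94,000 at 43% = $40,420.00
Next $57,000 at 36% = $20,520.00
Remaining $43,000 at 32% = $13,760.00
Fee: $40,420.00 + $20,520.00 + $13,760.00 = $74,700.00

$74,700.00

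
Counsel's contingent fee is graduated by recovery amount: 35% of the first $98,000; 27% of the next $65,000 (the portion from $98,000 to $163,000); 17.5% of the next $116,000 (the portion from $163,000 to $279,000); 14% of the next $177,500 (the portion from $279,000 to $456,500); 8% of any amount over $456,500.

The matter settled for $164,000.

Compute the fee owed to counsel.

$52,025.00

First $98,000 at 35% = $34,300.00
Next $65,000 at 27% = $17,550.00
Remaining $1,000 at 17.5% = $175.00
Fee: $34,300.00 + $17,550.00 + $175.00 = $52,025.00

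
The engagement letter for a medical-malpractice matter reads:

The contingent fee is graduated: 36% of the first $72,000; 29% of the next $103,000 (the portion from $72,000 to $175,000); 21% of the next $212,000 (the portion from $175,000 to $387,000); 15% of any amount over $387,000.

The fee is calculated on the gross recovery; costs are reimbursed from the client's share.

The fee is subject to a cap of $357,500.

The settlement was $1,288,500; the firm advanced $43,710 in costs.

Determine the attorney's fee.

$235,535.00

Fee base is the gross recovery, $1,288,500; costs are reimbursed separately.
First $72,000 at 36% = $25,920.00
Next $103,000 at 29% = $29,870.00
Next $212,000 at 21% = $44,520.00
Remaining $901,500 at 15% = $135,225.00
Fee: $25,920.00 + $29,870.00 + $44,520.00 + $135,225.00 = $235,535.00
$235,535.00 is under the $357,500 cap.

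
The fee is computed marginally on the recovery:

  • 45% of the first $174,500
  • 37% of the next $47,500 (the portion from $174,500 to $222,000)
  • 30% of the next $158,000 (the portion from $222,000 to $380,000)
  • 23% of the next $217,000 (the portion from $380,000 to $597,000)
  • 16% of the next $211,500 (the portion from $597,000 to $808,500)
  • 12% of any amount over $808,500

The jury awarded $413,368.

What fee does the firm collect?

$151,174.64

First $174,500 at 45% = $78,525.00
Next $47,500 at 37% = $17,575.00
Next $158,000 at 30% = $47,400.00
Remaining $33,368 at 23% = $7,674.64
Fee: $78,525.00 + $17,575.00 + $47,400.00 + $7,674.64 = $151,174.64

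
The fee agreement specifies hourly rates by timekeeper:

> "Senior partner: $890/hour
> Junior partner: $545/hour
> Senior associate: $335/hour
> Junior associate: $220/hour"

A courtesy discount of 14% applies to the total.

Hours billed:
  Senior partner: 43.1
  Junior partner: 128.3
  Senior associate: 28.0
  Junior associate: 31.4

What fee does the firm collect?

$107,130.63

Senior partner: 43.1 × $890 = $38,359.00
Junior partner: 128.3 × $545 = $69,923.50
Senior associate: 28.0 × $335 = $9,380.00
Junior associate: 31.4 × $220 = $6,908.00
Subtotal: $124,570.50
Less 14% discount: −$17,439.87
Total: $124,570.50 − $17,439.87 = $107,130.63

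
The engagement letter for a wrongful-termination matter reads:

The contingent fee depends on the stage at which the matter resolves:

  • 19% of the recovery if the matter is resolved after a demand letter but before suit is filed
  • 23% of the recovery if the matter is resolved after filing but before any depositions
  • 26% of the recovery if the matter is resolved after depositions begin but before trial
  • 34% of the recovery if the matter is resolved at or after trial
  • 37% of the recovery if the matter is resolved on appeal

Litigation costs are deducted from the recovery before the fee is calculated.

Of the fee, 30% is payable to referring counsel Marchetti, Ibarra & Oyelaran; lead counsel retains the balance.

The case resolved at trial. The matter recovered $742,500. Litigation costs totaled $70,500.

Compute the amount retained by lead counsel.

$159,936.00

Fee base (net of costs): $742,500 − $70,500 = $672,000
The matter resolved at trial, so the 34% rate applies.
$672,000 × 34% = $228,480.00
Referral share: 30% of $228,480.00 = $68,544.00; lead counsel retains $228,480.00 − $68,544.00 = $159,936.00.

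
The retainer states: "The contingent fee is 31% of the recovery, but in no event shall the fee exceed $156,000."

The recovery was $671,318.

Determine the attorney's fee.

$156,000.00

31% of $671,318 = $208,108.58
That exceeds the $156,000 cap, so the fee is capped at $156,000.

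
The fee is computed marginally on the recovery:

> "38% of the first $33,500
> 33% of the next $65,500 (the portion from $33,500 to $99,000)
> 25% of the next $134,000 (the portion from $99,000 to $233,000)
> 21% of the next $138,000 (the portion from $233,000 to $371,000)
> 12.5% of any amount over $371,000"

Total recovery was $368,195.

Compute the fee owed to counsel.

$96,235.95

First $33,500 at 38% = $12,730.00
Next $65,500 at 33% = $21,615.00
Next $134,000 at 25% = $33,500.00
Remaining $135,195 at 21% = $28,390.95
Fee: $12,730.00 + $21,615.00 + $33,500.00 + $28,390.95 = $96,235.95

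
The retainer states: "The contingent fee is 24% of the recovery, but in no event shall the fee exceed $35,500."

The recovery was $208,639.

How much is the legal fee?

24% of $208,639 = $50,073.36
That exceeds the $35,500 cap, so the fee is capped at $35,500.

$35,500.00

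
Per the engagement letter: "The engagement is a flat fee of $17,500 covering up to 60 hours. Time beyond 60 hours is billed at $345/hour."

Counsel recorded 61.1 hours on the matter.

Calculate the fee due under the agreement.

Flat fee: $17,500.00
Excess hours: 61.1 − 60 = 1.1
Overrun: 1.1 × $345 = $379.50
Total: $17,500.00 + $379.50 = $17,879.50

$17,879.50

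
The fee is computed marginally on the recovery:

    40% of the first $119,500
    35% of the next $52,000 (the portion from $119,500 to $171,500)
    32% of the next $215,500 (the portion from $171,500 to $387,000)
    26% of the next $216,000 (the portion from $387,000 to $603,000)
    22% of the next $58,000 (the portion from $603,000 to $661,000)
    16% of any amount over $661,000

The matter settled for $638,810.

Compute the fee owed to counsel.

$198,998.20

First $119,500 at 40% = $47,800.00
Next $52,000 at 35% = $18,200.00
Next $215,500 at 32% = $68,960.00
Next $216,000 at 26% = $56,160.00
Remaining $35,810 at 22% = $7,878.20
Fee: $47,800.00 + $18,200.00 + $68,960.00 + $56,160.00 + $7,878.20 = $198,998.20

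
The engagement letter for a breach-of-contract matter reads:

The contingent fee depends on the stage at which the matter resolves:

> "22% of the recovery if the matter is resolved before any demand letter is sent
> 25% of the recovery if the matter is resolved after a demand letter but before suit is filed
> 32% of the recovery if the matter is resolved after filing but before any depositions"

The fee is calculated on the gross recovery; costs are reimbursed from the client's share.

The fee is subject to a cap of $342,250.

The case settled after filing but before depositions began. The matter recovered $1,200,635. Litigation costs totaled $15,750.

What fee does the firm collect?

Fee base is the gross recovery, $1,200,635; costs are reimbursed separately.
The matter settled after filing but before depositions began, so the 32% rate applies.
$1,200,635 × 32% = $384,203.20
$384,203.20 exceeds the $342,250 cap, so the fee is capped at $342,250.00.

$342,250.00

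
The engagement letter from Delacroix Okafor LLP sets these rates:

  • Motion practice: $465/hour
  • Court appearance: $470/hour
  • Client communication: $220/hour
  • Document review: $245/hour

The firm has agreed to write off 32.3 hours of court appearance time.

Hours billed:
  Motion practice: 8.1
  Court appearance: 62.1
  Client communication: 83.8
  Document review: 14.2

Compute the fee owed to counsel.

Motion practice: 8.1 × $465 = $3,766.50
Court appearance: 62.1 × $470 = $29,187.00
Client communication: 83.8 × $220 = $18,436.00
Document review: 14.2 × $245 = $3,479.00
Subtotal: $54,868.50
Write-off: 32.3 × $470 = $15,181.00
Total: $54,868.50 − $15,181.00 = $39,687.50

$39,687.50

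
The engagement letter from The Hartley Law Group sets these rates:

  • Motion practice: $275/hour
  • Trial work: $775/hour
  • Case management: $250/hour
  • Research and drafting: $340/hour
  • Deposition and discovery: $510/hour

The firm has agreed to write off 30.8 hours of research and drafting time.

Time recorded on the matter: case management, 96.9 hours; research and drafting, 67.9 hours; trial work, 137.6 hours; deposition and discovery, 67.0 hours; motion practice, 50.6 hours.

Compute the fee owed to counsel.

$191,564.00

Motion practice: 50.6 × $275 = $13,915.00
Trial work: 137.6 × $775 = $106,640.00
Case management: 96.9 × $250 = $24,225.00
Research and drafting: 67.9 × $340 = $23,086.00
Deposition and discovery: 67.0 × $510 = $34,170.00
Subtotal: $202,036.00
Write-off: 30.8 × $340 = $10,472.00
Total: $202,036.00 − $10,472.00 = $191,564.00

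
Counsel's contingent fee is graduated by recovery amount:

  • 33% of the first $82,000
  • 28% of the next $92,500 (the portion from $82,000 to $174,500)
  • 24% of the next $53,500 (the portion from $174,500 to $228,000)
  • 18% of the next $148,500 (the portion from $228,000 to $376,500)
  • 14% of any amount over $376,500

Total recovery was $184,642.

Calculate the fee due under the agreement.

$55,394.08

First $82,000 at 33% = $27,060.00
Next $92,500 at 28% = $25,900.00
Remaining $10,142 at 24% = $2,434.08
Fee: $27,060.00 + $25,900.00 + $2,434.08 = $55,394.08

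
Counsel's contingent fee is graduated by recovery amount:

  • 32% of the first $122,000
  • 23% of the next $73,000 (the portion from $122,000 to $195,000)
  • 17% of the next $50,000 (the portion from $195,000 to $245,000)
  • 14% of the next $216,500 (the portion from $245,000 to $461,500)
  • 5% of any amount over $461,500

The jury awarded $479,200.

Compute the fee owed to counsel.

$95,525.00

First $122,000 at 32% = $39,040.00
Next $73,000 at 23% = $16,790.00
Next $50,000 at 17% = $8,500.00
Next $216,500 at 14% = $30,310.00
Remaining $17,700 at 5% = $885.00
Fee: $39,040.00 + $16,790.00 + $8,500.00 + $30,310.00 + $885.00 = $95,525.00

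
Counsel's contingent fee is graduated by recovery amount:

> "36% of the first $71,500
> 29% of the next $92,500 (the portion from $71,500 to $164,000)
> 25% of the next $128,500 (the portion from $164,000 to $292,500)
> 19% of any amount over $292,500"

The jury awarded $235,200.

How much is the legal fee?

First $71,500 at 36% = $25,740.00
Next $92,500 at 29% = $26,825.00
Remaining $71,200 at 25% = $17,800.00
Fee: $25,740.00 + $26,825.00 + $17,800.00 = $70,365.00

$70,365.00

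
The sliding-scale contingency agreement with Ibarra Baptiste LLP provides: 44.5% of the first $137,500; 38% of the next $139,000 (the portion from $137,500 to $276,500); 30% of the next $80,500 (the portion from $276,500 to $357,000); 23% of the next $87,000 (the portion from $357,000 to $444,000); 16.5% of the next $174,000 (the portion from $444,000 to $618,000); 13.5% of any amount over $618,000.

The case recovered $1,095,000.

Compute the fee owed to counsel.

First $137,500 at 44.5% = $61,187.50
Next $139,000 at 38% = $52,820.00
Next $80,500 at 30% = $24,150.00
Next $87,000 at 23% = $20,010.00
Next $174,000 at 16.5% = $28,710.00
Remaining $477,000 at 13.5% = $64,395.00
Fee: $61,187.50 + $52,820.00 + $24,150.00 + $20,010.00 + $28,710.00 + $64,395.00 = $251,272.50

$251,272.50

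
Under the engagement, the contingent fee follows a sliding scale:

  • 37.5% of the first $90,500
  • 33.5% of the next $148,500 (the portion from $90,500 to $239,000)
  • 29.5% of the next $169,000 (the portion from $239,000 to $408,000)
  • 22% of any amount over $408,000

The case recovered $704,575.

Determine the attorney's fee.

First $90,500 at 37.5% = $33,937.50
Next $148,500 at 33.5% = $49,747.50
Next $169,000 at 29.5% = $49,855.00
Remaining $296,575 at 22% = $65,246.50
Fee: $33,937.50 + $49,747.50 + $49,855.00 + $65,246.50 = $198,786.50

$198,786.50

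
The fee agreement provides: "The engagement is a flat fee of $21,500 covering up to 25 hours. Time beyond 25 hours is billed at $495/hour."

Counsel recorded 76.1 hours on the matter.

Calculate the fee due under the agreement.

$46,794.50

Flat fee: $21,500.00
Excess hours: 76.1 − 25 = 51.1
Overrun: 51.1 × $495 = $25,294.50
Total: $21,500.00 + $25,294.50 = $46,794.50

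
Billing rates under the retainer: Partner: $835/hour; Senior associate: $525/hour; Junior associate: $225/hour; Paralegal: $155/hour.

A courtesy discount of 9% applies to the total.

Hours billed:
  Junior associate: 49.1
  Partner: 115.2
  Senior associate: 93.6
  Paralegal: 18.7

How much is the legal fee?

Partner: 115.2 × $835 = $96,192.00
Senior associate: 93.6 × $525 = $49,140.00
Junior associate: 49.1 × $225 = $11,047.50
Paralegal: 18.7 × $155 = $2,898.50
Subtotal: $159,278.00
Less 9% discount: −$14,335.02
Total: $159,278.00 − $14,335.02 = $144,942.98

$144,942.98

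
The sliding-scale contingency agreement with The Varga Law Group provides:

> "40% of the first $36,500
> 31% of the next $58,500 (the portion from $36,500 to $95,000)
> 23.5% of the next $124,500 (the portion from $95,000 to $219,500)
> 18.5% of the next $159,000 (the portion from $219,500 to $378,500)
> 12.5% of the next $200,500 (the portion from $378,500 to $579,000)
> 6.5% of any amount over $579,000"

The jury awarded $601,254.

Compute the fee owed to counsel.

$117,916.51

First $36,500 at 40% = $14,600.00
Next $58,500 at 31% = $18,135.00
Next $124,500 at 23.5% = $29,257.50
Next $159,000 at 18.5% = $29,415.00
Next $200,500 at 12.5% = $25,062.50
Remaining $22,254 at 6.5% = $1,446.51
Fee: $14,600.00 + $18,135.00 + $29,257.50 + $29,415.00 + $25,062.50 + $1,446.51 = $117,916.51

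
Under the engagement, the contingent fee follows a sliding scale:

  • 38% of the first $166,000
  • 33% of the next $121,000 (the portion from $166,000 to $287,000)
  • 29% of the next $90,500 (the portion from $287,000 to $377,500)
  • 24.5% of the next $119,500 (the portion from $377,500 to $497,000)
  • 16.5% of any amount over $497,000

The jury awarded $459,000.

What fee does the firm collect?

$149,222.50

First $166,000 at 38% = $63,080.00
Next $121,000 at 33% = $39,930.00
Next $90,500 at 29% = $26,245.00
Remaining $81,500 at 24.5% = $19,967.50
Fee: $63,080.00 + $39,930.00 + $26,245.00 + $19,967.50 = $149,222.50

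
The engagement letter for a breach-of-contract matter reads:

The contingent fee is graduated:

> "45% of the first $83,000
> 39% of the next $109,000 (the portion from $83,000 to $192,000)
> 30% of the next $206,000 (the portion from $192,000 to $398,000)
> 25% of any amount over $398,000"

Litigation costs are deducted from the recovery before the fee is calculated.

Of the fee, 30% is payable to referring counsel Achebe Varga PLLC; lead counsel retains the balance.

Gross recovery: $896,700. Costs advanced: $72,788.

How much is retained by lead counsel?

$173,696.60

Fee base (net of costs): $896,700 − $72,788 = $823,912
First $83,000 at 45% = $37,350.00
Next $109,000 at 39% = $42,510.00
Next $206,000 at 30% = $61,800.00
Remaining $425,912 at 25% = $106,478.00
Fee: $37,350.00 + $42,510.00 + $61,800.00 + $106,478.00 = $248,138.00
Referral share: 30% of $248,138.00 = $74,441.40; lead counsel retains $248,138.00 − $74,441.40 = $173,696.60.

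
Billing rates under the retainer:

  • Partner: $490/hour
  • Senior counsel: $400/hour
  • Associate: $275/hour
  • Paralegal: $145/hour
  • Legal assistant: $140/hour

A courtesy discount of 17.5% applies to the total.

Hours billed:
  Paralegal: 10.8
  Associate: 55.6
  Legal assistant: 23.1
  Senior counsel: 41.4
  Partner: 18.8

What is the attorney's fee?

Partner: 18.8 × $490 = $9,212.00
Senior counsel: 41.4 × $400 = $16,560.00
Associate: 55.6 × $275 = $15,290.00
Paralegal: 10.8 × $145 = $1,566.00
Legal assistant: 23.1 × $140 = $3,234.00
Subtotal: $45,862.00
Less 17.5% discount: −$8,025.85
Total: $45,862.00 − $8,025.85 = $37,836.15

$37,836.15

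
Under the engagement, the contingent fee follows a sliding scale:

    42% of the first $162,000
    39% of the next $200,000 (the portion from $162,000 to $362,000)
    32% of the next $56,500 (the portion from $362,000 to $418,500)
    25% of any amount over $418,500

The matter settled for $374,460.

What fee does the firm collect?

$150,027.20

First $162,000 at 42% = $68,040.00
Next $200,000 at 39% = $78,000.00
Remaining $12,460 at 32% = $3,987.20
Fee: $68,040.00 + $78,000.00 + $3,987.20 = $150,027.20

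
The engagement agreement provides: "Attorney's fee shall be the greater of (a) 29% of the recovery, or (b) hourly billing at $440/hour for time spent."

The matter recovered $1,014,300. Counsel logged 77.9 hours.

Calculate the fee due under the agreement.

$294,147.00

(a) 29% of $1,014,300 = $294,147.00
(b) 77.9 × $440 = $34,276.00
The greater is (a): $294,147.00.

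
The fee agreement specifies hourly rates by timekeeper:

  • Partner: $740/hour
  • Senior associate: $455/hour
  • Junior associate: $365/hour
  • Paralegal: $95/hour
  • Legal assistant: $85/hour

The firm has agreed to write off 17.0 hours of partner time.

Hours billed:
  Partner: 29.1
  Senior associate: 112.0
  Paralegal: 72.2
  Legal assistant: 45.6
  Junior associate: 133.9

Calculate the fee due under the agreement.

Partner: 29.1 × $740 = $21,534.00
Senior associate: 112.0 × $455 = $50,960.00
Junior associate: 133.9 × $365 = $48,873.50
Paralegal: 72.2 × $95 = $6,859.00
Legal assistant: 45.6 × $85 = $3,876.00
Subtotal: $132,102.50
Write-off: 17.0 × $740 = $12,580.00
Total: $132,102.50 − $12,580.00 = $119,522.50

$119,522.50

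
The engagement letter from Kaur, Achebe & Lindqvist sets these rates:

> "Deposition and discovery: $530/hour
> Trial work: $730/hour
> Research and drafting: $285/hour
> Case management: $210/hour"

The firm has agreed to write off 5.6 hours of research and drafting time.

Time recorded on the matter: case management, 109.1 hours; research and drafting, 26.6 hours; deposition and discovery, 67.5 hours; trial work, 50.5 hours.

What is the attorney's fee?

Deposition and discovery: 67.5 × $530 = $35,775.00
Trial work: 50.5 × $730 = $36,865.00
Research and drafting: 26.6 × $285 = $7,581.00
Case management: 109.1 × $210 = $22,911.00
Subtotal: $103,132.00
Write-off: 5.6 × $285 = $1,596.00
Total: $103,132.00 − $1,596.00 = $101,536.00

$101,536.00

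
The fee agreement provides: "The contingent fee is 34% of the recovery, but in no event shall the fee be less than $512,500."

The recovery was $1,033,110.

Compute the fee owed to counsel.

34% of $1,033,110 = $351,257.40
That is below the $512,500 minimum, so the minimum applies.

$512,500.00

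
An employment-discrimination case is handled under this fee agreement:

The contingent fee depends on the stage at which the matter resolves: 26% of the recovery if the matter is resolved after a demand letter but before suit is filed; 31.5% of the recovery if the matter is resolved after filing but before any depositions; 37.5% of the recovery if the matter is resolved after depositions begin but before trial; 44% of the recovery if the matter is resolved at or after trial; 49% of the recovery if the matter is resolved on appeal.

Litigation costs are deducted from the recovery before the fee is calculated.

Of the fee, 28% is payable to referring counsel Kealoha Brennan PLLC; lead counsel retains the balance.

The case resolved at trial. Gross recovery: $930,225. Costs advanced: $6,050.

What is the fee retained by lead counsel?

$292,778.64

Fee base (net of costs): $930,225 − $6,050 = $924,175
The matter resolved at trial, so the 44% rate applies.
$924,175 × 44% = $406,637.00
Referral share: 28% of $406,637.00 = $113,858.36; lead counsel retains $406,637.00 − $113,858.36 = $292,778.64.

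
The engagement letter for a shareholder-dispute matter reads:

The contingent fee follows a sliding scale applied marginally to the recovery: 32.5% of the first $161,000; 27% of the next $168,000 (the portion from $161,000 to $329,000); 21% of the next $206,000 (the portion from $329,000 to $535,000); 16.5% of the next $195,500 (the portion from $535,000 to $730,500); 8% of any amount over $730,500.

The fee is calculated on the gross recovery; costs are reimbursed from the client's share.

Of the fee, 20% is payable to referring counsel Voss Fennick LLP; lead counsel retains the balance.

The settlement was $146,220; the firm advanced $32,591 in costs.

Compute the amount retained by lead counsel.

$38,017.20

Fee base is the gross recovery, $146,220; costs are reimbursed separately.
First $146,220 at 32.5% = $47,521.50
Referral share: 20% of $47,521.50 = $9,504.30; lead counsel retains $47,521.50 − $9,504.30 = $38,017.20.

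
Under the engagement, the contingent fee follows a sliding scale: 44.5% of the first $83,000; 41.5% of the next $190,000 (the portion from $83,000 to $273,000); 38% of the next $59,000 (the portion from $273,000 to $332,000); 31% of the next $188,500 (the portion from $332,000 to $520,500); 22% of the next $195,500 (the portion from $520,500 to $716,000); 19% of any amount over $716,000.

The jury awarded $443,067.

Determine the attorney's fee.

First $83,000 at 44.5% = $36,935.00
Next $190,000 at 41.5% = $78,850.00
Next $59,000 at 38% = $22,420.00
Remaining $111,067 at 31% = $34,430.77
Fee: $36,935.00 + $78,850.00 + $22,420.00 + $34,430.77 = $172,635.77

$172,635.77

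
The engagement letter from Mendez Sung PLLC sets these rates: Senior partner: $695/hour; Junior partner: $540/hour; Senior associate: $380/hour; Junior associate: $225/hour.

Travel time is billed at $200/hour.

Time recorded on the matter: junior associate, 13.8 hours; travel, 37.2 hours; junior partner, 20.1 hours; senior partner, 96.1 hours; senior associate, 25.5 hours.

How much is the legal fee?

$97,878.50

Senior partner: 96.1 × $695 = $66,789.50
Junior partner: 20.1 × $540 = $10,854.00
Senior associate: 25.5 × $380 = $9,690.00
Junior associate: 13.8 × $225 = $3,105.00
Subtotal: $66,789.50 + $10,854.00 + $9,690.00 + $3,105.00 = $90,438.50
Travel: 37.2 × $200 = $7,440.00
Total: $90,438.50 + $7,440.00 = $97,878.50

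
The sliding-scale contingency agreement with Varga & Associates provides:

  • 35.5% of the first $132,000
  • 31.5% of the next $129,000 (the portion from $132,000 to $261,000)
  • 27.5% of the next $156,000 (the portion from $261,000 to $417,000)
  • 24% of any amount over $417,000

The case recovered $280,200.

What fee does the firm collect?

$92,775.00

First $132,000 at 35.5% = $46,860.00
Next $129,000 at 31.5% = $40,635.00
Remaining $19,200 at 27.5% = $5,280.00
Fee: $46,860.00 + $40,635.00 + $5,280.00 = $92,775.00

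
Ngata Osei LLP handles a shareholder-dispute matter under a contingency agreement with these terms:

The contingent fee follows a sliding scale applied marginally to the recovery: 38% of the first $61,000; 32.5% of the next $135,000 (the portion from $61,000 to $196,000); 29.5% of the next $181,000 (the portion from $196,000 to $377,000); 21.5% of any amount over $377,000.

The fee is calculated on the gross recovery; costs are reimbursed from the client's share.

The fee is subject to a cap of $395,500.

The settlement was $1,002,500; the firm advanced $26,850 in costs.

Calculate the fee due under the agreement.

$254,932.50

Fee base is the gross recovery, $1,002,500; costs are reimbursed separately.
First $61,000 at 38% = $23,180.00
Next $135,000 at 32.5% = $43,875.00
Next $181,000 at 29.5% = $53,395.00
Remaining $625,500 at 21.5% = $134,482.50
Fee: $23,180.00 + $43,875.00 + $53,395.00 + $134,482.50 = $254,932.50
$254,932.50 is under the $395,500 cap.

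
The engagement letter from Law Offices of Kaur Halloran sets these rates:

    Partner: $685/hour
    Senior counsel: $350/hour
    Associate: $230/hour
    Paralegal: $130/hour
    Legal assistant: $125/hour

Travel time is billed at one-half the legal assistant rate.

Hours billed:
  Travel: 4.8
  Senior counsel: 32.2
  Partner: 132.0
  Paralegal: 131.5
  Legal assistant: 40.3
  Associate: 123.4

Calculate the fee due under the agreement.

Partner: 132.0 × $685 = $90,420.00
Senior counsel: 32.2 × $350 = $11,270.00
Associate: 123.4 × $230 = $28,382.00
Paralegal: 131.5 × $130 = $17,095.00
Legal assistant: 40.3 × $125 = $5,037.50
Subtotal: $90,420.00 + $11,270.00 + $28,382.00 + $17,095.00 + $5,037.50 = $152,204.50
Travel: 4.8 × ($125 ÷ 2) = 4.8 × $62.50 = $300.00
Total: $152,204.50 + $300.00 = $152,504.50

$152,504.50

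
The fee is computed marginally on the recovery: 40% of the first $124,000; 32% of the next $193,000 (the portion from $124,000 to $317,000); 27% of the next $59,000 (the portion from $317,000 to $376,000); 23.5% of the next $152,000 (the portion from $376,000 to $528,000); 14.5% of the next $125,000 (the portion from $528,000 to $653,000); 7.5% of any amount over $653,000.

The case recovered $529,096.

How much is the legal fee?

$163,168.92

First $124,000 at 40% = $49,600.00
Next $193,000 at 32% = $61,760.00
Next $59,000 at 27% = $15,930.00
Next $152,000 at 23.5% = $35,720.00
Remaining $1,096 at 14.5% = $158.92
Fee: $49,600.00 + $61,760.00 + $15,930.00 + $35,720.00 + $158.92 = $163,168.92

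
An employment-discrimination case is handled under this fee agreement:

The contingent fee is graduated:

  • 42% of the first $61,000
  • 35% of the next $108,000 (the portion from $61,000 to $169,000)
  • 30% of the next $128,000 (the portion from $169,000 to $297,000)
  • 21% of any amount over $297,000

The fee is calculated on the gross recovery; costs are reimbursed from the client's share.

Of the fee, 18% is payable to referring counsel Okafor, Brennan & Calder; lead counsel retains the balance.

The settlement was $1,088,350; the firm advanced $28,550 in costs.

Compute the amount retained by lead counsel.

$219,762.87

Fee base is the gross recovery, $1,088,350; costs are reimbursed separately.
First $61,000 at 42% = $25,620.00
Next $108,000 at 35% = $37,800.00
Next $128,000 at 30% = $38,400.00
Remaining $791,350 at 21% = $166,183.50
Fee: $25,620.00 + $37,800.00 + $38,400.00 + $166,183.50 = $268,003.50
Referral share: 18% of $268,003.50 = $48,240.63; lead counsel retains $268,003.50 − $48,240.63 = $219,762.87.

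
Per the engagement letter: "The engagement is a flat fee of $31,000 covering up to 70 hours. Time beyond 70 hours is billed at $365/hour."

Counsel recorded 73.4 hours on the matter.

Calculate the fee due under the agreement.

Flat fee: $31,000.00
Excess hours: 73.4 − 70 = 3.4
Overrun: 3.4 × $365 = $1,241.00
Total: $31,000.00 + $1,241.00 = $32,241.00

$32,241.00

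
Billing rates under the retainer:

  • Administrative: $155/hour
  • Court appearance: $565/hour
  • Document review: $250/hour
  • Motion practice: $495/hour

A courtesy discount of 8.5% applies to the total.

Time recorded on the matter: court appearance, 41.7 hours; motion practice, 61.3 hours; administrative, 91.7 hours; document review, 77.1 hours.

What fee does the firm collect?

Administrative: 91.7 × $155 = $14,213.50
Court appearance: 41.7 × $565 = $23,560.50
Document review: 77.1 × $250 = $19,275.00
Motion practice: 61.3 × $495 = $30,343.50
Subtotal: $87,392.50
Less 8.5% discount: −$7,428.36
Total: $87,392.50 − $7,428.36 = $79,964.14

$79,964.14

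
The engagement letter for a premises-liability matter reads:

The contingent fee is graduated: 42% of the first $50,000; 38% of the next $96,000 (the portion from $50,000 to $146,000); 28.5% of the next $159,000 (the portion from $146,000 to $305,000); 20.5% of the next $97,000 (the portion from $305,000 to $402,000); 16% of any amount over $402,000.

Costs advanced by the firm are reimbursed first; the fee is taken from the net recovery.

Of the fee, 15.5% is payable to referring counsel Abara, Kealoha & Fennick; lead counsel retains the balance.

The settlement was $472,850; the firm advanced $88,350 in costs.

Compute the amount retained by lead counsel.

$100,633.16

Fee base (net of costs): $472,850 − $88,350 = $384,500
First $50,000 at 42% = $21,000.00
Next $96,000 at 38% = $36,480.00
Next $159,000 at 28.5% = $45,315.00
Remaining $79,500 at 20.5% = $16,297.50
Fee: $21,000.00 + $36,480.00 + $45,315.00 + $16,297.50 = $119,092.50
Referral share: 15.5% of $119,092.50 = $18,459.34; lead counsel retains $119,092.50 − $18,459.34 = $100,633.16.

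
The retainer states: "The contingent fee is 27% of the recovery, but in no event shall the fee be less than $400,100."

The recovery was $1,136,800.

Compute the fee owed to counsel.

$400,100.00

27% of $1,136,800 = $306,936.00
That is below the $400,100 minimum, so the minimum applies.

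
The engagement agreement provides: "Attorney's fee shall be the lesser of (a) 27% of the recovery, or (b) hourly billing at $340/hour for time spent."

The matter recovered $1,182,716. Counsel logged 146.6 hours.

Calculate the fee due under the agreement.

$49,844.00

(a) 27% of $1,182,716 = $319,333.32
(b) 146.6 × $340 = $49,844.00
The lesser is (b): $49,844.00.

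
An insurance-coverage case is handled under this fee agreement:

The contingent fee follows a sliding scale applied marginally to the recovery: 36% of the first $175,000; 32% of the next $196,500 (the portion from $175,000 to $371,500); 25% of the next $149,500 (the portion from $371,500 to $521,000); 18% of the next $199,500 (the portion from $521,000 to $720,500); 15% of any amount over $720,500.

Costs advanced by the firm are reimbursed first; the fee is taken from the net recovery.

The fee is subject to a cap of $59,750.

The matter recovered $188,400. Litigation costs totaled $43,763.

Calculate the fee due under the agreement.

Fee base (net of costs): $188,400 − $43,763 = $144,637
First $144,637 at 36% = $52,069.32
$52,069.32 is under the $59,750 cap.

$52,069.32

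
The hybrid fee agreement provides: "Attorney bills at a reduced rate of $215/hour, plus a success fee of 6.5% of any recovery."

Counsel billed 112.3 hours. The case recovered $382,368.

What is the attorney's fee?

Hourly: 112.3 × $215 = $24,144.50
Success fee: 6.5% of $382,368 = $24,853.92
Total: $24,144.50 + $24,853.92 = $48,998.42

$48,998.42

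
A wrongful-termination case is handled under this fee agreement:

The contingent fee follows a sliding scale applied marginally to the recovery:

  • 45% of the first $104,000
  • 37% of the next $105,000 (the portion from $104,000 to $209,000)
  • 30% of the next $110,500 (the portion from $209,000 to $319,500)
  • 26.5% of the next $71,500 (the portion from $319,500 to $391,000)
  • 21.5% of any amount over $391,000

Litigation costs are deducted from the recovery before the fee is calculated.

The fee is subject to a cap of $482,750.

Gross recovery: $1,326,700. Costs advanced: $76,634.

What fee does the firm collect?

Fee base (net of costs): $1,326,700 − $76,634 = $1,250,066
First $104,000 at 45% = $46,800.00
Next $105,000 at 37% = $38,850.00
Next $110,500 at 30% = $33,150.00
Next $71,500 at 26.5% = $18,947.50
Remaining $859,066 at 21.5% = $184,699.19
Fee: $46,800.00 + $38,850.00 + $33,150.00 + $18,947.50 + $184,699.19 = $322,446.69
$322,446.69 is under the $482,750 cap.

$322,446.69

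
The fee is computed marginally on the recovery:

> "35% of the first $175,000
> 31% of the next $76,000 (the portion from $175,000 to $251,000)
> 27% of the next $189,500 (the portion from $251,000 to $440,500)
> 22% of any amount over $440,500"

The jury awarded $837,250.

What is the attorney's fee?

First $175,000 at 35% = $61,250.00
Next $76,000 at 31% = $23,560.00
Next $189,500 at 27% = $51,165.00
Remaining $396,750 at 22% = $87,285.00
Fee: $61,250.00 + $23,560.00 + $51,165.00 + $87,285.00 = $223,260.00

$223,260.00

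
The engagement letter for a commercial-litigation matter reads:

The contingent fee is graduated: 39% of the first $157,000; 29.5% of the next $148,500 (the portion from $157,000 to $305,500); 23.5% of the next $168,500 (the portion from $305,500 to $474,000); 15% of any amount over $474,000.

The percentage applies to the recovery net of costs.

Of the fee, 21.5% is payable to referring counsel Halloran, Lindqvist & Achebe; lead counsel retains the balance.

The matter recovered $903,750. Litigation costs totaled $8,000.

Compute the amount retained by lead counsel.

Fee base (net of costs): $903,750 − $8,000 = $895,750
First $157,000 at 39% = $61,230.00
Next $148,500 at 29.5% = $43,807.50
Next $168,500 at 23.5% = $39,597.50
Remaining $421,750 at 15% = $63,262.50
Fee: $61,230.00 + $43,807.50 + $39,597.50 + $63,262.50 = $207,897.50
Referral share: 21.5% of $207,897.50 = $44,697.96; lead counsel retains $207,897.50 − $44,697.96 = $163,199.54.

$163,199.54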